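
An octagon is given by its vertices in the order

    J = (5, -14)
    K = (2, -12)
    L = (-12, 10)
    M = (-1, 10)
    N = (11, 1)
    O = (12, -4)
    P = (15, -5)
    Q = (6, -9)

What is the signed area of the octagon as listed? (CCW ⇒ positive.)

Σ = (-32) + (-124) + (-110) + (-111) + (-56) + (0) + (-105) + (-39) = -577
Signed area = Σ/2 = -288.5 (negative ⇒ clockwise traversal).

-288.5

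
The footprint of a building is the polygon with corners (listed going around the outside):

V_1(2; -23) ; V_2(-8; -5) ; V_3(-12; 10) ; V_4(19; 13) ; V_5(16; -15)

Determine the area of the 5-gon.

755.5

Apply the surveyor's formula: 2A = Σ (x_i·y_{i+1} − x_{i+1}·y_i), indices taken mod 5.
V_1→V_2: (2)(-5) − (-8)(-23) = -194
V_2→V_3: (-8)(10) − (-12)(-5) = -140
V_3→V_4: (-12)(13) − (19)(10) = -346
V_4→V_5: (19)(-15) − (16)(13) = -493
V_5→V_1: (16)(-23) − (2)(-15) = -338
Σ = -1511
Area = |Σ|/2 = 755.5.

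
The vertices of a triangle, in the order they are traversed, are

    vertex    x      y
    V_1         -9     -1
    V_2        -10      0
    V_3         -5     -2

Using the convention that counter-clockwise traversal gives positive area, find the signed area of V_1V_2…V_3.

Apply the shoelace formula: 2A = Σ (x_i·y_{i+1} − x_{i+1}·y_i), indices taken mod 3.
Σ = (-10) + (20) + (-13) = -3
Signed area = Σ/2 = -1.5 (negative ⇒ clockwise traversal).

-1.5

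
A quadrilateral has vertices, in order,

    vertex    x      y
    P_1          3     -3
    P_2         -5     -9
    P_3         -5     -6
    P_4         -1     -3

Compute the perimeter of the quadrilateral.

|P_1P_2| = √((-8)² + (-6)²) = √100 = 10
|P_2P_3| = √((0)² + (3)²) = √9 = 3
|P_3P_4| = √((4)² + (3)²) = √25 = 5
|P_4P_1| = √((4)² + (0)²) = √16 = 4
Perimeter = 10 + 3 + 5 + 4 = 22.

22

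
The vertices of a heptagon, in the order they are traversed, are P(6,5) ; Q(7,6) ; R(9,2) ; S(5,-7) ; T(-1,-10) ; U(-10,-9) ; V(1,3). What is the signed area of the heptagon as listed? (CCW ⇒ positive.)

-147

Apply Gauss's area formula: 2A = Σ (x_i·y_{i+1} − x_{i+1}·y_i), indices taken mod 7.
Cross-terms: 1, -40, -73, -57, -91, -21, -13  ⇒  Σ = -294
Signed area = Σ/2 = -147 (negative ⇒ clockwise traversal).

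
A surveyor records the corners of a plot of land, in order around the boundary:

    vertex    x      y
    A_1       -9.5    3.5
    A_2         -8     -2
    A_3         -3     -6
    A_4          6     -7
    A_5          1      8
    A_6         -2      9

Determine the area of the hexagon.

152.25

A_1→A_2: (-9.5)(-2) − (-8)(3.5) = 47
A_2→A_3: (-8)(-6) − (-3)(-2) = 42
A_3→A_4: (-3)(-7) − (6)(-6) = 57
A_4→A_5: (6)(8) − (1)(-7) = 55
A_5→A_6: (1)(9) − (-2)(8) = 25
A_6→A_1: (-2)(3.5) − (-9.5)(9) = 78.5
Σ = 304.5
Area = |Σ|/2 = 152.25.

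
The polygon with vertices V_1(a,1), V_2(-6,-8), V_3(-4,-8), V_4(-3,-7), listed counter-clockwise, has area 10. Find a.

3

Write out the shoelace sum; only the two edges meeting at V_1 involve a:
2·Area = [((-3)·1 − a·(-7)) + (a·(-8) − (-6)·1)] + 20
       = -1·a + 23 = 20
⇒ a = 3.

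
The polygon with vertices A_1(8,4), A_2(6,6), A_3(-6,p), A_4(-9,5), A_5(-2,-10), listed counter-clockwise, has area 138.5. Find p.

5

Write out the shoelace sum; only the two edges meeting at A_3 involve p:
2·Area = [(6·p − (-6)·6) + ((-6)·5 − (-9)·p)] + 196
       = 15·p + 202 = 277
⇒ p = 5.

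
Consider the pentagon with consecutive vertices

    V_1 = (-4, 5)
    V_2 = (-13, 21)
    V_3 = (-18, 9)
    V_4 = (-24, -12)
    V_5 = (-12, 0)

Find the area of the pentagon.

V_1→V_2: (-4)(21) − (-13)(5) = -19
V_2→V_3: (-13)(9) − (-18)(21) = 261
V_3→V_4: (-18)(-12) − (-24)(9) = 432
V_4→V_5: (-24)(0) − (-12)(-12) = -144
V_5→V_1: (-12)(5) − (-4)(0) = -60
Σ = 470
Area = |Σ|/2 = 235.

235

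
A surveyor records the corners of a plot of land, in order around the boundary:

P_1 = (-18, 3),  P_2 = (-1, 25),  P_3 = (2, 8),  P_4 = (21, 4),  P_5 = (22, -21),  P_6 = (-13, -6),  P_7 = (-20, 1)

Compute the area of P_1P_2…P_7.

887

Cross-terms: -447, -58, -160, -529, -405, -133, -42  ⇒  Σ = -1774
Area = |Σ|/2 = 887.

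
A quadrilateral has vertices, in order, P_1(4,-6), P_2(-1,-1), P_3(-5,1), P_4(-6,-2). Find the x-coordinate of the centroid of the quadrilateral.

Apply the shoelace formula. First the cross-terms c_i = x_i·y_{i+1} − x_{i+1}·y_i:
  -10, -6, 16, 44  ⇒  2A = 44, A = 22.
Then Σ (x_i + x_{i+1})·c_i = -258, so x̄ = -258 / (6·22) = -43/22.

-43/22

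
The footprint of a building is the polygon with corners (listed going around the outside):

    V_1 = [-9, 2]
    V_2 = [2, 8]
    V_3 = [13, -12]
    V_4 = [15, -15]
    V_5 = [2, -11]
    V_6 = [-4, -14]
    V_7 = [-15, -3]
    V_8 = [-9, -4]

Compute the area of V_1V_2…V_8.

Apply Gauss's area formula: 2A = Σ (x_i·y_{i+1} − x_{i+1}·y_i), indices taken mod 8.
V_1→V_2: (-9)(8) − (2)(2) = -76
V_2→V_3: (2)(-12) − (13)(8) = -128
V_3→V_4: (13)(-15) − (15)(-12) = -15
V_4→V_5: (15)(-11) − (2)(-15) = -135
V_5→V_6: (2)(-14) − (-4)(-11) = -72
V_6→V_7: (-4)(-3) − (-15)(-14) = -198
V_7→V_8: (-15)(-4) − (-9)(-3) = 33
V_8→V_1: (-9)(2) − (-9)(-4) = -54
Σ = -645
Area = |Σ|/2 = 322.5.

322.5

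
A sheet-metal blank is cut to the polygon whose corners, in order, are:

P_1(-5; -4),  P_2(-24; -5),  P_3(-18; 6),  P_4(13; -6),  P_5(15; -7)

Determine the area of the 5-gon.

Apply Gauss's area formula: 2A = Σ (x_i·y_{i+1} − x_{i+1}·y_i), indices taken mod 5.
Cross-terms: -71, -234, 30, -1, -95  ⇒  Σ = -371
Area = |Σ|/2 = 185.5.

185.5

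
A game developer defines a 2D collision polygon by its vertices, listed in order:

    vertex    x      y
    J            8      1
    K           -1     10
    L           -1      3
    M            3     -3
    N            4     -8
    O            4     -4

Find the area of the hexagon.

61

Apply the surveyor's formula: 2A = Σ (x_i·y_{i+1} − x_{i+1}·y_i), indices taken mod 6.
J→K: (8)(10) − (-1)(1) = 81
K→L: (-1)(3) − (-1)(10) = 7
L→M: (-1)(-3) − (3)(3) = -6
M→N: (3)(-8) − (4)(-3) = -12
N→O: (4)(-4) − (4)(-8) = 16
O→J: (4)(1) − (8)(-4) = 36
Σ = 122
Area = |Σ|/2 = 61.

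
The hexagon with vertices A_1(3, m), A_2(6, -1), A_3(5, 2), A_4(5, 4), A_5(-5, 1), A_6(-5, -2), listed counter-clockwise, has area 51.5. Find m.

The doubled signed area Σ (x_i y_{i+1} − x_{i+1} y_i) is linear in m.
With m=0 it equals 70; the coefficient of m is -11 (from the two edges through A_1).
So -11·m + 70 = 2·51.5 = 103 ⇒ m = -3.

-3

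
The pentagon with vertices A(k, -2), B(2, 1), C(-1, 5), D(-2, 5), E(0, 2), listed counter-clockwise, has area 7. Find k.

The doubled signed area Σ (x_i y_{i+1} − x_{i+1} y_i) is linear in k.
With k=0 it equals 16; the coefficient of k is -1 (from the two edges through A).
So -1·k + 16 = 2·7 = 14 ⇒ k = 2.

2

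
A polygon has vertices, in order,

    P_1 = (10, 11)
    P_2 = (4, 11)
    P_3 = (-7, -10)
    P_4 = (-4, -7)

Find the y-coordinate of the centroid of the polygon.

Apply the shoelace (surveyor's) formula. First the cross-terms c_i = x_i·y_{i+1} − x_{i+1}·y_i:
  66, 37, 9, 26  ⇒  2A = 138, A = 69.
Then Σ (y_i + y_{i+1})·c_i = 1440, so ȳ = 1440 / (6·69) = 80/23.

80/23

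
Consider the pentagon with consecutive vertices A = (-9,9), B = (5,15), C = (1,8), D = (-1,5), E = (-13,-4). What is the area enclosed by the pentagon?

113

Apply the shoelace (surveyor's) formula: 2A = Σ (x_i·y_{i+1} − x_{i+1}·y_i), indices taken mod 5.
Σ = (-180) + (25) + (13) + (69) + (-153) = -226
Area = |Σ|/2 = 113.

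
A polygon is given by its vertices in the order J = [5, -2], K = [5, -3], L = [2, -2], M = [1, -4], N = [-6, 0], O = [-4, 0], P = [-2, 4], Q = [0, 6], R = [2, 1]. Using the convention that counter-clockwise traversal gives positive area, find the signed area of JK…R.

Apply the surveyor's formula: 2A = Σ (x_i·y_{i+1} − x_{i+1}·y_i), indices taken mod 9.
J→K: (5)(-3) − (5)(-2) = -5
K→L: (5)(-2) − (2)(-3) = -4
L→M: (2)(-4) − (1)(-2) = -6
M→N: (1)(0) − (-6)(-4) = -24
N→O: (-6)(0) − (-4)(0) = 0
O→P: (-4)(4) − (-2)(0) = -16
P→Q: (-2)(6) − (0)(4) = -12
Q→R: (0)(1) − (2)(6) = -12
R→J: (2)(-2) − (5)(1) = -9
Σ = -88
Signed area = Σ/2 = -44 (negative ⇒ clockwise traversal).

-44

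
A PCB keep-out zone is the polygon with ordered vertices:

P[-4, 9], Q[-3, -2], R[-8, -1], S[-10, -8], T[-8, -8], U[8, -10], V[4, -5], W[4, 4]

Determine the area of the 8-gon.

162

Apply Gauss's area formula: 2A = Σ (x_i·y_{i+1} − x_{i+1}·y_i), indices taken mod 8.
Σ = (35) + (-13) + (54) + (16) + (144) + (0) + (36) + (52) = 324
Area = |Σ|/2 = 162.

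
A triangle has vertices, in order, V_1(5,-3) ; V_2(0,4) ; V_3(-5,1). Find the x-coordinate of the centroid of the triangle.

0

Apply the shoelace formula. First the cross-terms c_i = x_i·y_{i+1} − x_{i+1}·y_i:
  20, 20, 10  ⇒  2A = 50, A = 25.
Then Σ (x_i + x_{i+1})·c_i = 0, so x̄ = 0 / (6·25) = 0.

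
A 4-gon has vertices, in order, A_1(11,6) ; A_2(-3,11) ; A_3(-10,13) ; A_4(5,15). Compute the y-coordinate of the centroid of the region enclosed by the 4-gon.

11.4

Apply the surveyor's formula. First the cross-terms c_i = x_i·y_{i+1} − x_{i+1}·y_i:
  139, 71, -215, -135  ⇒  2A = -140, A = -70.
Then Σ (y_i + y_{i+1})·c_i = -4788, so ȳ = -4788 / (6·(-70)) = 11.4.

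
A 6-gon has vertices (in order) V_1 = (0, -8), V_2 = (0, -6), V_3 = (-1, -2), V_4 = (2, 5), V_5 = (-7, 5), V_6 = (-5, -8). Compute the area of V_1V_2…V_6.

79.5

V_1→V_2: (0)(-6) − (0)(-8) = 0
V_2→V_3: (0)(-2) − (-1)(-6) = -6
V_3→V_4: (-1)(5) − (2)(-2) = -1
V_4→V_5: (2)(5) − (-7)(5) = 45
V_5→V_6: (-7)(-8) − (-5)(5) = 81
V_6→V_1: (-5)(-8) − (0)(-8) = 40
Σ = 159
Area = |Σ|/2 = 79.5.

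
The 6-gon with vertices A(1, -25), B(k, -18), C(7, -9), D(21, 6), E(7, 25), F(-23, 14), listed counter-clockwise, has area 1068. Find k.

The doubled signed area Σ (x_i y_{i+1} − x_{i+1} y_i) is linear in k.
With k=0 it equals 2056; the coefficient of k is 16 (from the two edges through B).
So 16·k + 2056 = 2·1068 = 2136 ⇒ k = 5.

5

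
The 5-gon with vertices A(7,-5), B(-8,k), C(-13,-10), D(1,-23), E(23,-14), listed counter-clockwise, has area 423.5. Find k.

The doubled signed area Σ (x_i y_{i+1} − x_{i+1} y_i) is linear in k.
With k=0 it equals 847; the coefficient of k is 20 (from the two edges through B).
So 20·k + 847 = 2·423.5 = 847 ⇒ k = 0.

0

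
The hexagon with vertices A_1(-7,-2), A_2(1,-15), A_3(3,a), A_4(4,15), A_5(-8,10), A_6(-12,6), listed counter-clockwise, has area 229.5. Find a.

The doubled signed area Σ (x_i y_{i+1} − x_{i+1} y_i) is linear in a.
With a=0 it equals 495; the coefficient of a is -3 (from the two edges through A_3).
So -3·a + 495 = 2·229.5 = 459 ⇒ a = 12.

12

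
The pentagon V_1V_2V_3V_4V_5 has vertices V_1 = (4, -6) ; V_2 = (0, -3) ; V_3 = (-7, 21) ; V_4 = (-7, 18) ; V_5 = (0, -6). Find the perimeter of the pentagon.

|V_1V_2| = √((-4)² + (3)²) = √25 = 5
|V_2V_3| = √((-7)² + (24)²) = √625 = 25
|V_3V_4| = √((0)² + (-3)²) = √9 = 3
|V_4V_5| = √((7)² + (-24)²) = √625 = 25
|V_5V_1| = √((4)² + (0)²) = √16 = 4
Perimeter = 5 + 25 + 3 + 25 + 4 = 62.

62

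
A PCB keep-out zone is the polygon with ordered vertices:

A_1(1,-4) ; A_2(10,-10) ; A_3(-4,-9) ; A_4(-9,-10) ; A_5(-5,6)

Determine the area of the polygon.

115.5

Cross-terms: 30, -130, -41, -104, 14  ⇒  Σ = -231
Area = |Σ|/2 = 115.5.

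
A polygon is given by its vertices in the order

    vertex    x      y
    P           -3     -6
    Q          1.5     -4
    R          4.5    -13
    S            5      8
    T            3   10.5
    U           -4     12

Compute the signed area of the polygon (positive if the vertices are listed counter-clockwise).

143.5

Apply the surveyor's formula: 2A = Σ (x_i·y_{i+1} − x_{i+1}·y_i), indices taken mod 6.
Σ = (21) + (-1.5) + (101) + (28.5) + (78) + (60) = 287
Signed area = Σ/2 = 143.5 (positive ⇒ counter-clockwise traversal).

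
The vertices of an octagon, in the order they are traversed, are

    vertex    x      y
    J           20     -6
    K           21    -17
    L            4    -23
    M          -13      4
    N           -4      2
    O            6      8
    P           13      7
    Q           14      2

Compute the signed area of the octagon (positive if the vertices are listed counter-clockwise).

Apply Gauss's area formula: 2A = Σ (x_i·y_{i+1} − x_{i+1}·y_i), indices taken mod 8.
Σ = (-214) + (-415) + (-283) + (-10) + (-44) + (-62) + (-72) + (-124) = -1224
Signed area = Σ/2 = -612 (negative ⇒ clockwise traversal).

-612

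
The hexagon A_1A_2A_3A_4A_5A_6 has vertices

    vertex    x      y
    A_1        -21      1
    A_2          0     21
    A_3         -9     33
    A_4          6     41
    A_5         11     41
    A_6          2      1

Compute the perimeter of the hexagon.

|A_1A_2| = √((21)² + (20)²) = √841 = 29
|A_2A_3| = √((-9)² + (12)²) = √225 = 15
|A_3A_4| = √((15)² + (8)²) = √289 = 17
|A_4A_5| = √((5)² + (0)²) = √25 = 5
|A_5A_6| = √((-9)² + (-40)²) = √1681 = 41
|A_6A_1| = √((-23)² + (0)²) = √529 = 23
Perimeter = 29 + 15 + 17 + 5 + 41 + 23 = 130.

130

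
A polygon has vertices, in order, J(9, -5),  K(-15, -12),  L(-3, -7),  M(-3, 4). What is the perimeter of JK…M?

64

|JK| = √((-24)² + (-7)²) = √625 = 25
|KL| = √((12)² + (5)²) = √169 = 13
|LM| = √((0)² + (11)²) = √121 = 11
|MJ| = √((12)² + (-9)²) = √225 = 15
Perimeter = 25 + 13 + 11 + 15 = 64.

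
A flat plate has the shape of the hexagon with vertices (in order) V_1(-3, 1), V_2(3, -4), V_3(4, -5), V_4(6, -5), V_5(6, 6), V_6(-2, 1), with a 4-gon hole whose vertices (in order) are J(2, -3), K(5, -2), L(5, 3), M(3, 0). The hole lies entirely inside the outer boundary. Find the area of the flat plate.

Outer boundary:
Apply Gauss's area formula: 2A = Σ (x_i·y_{i+1} − x_{i+1}·y_i), indices taken mod 6.
Σ = (9) + (1) + (10) + (66) + (18) + (1) = 105
Area = |Σ|/2 = 52.5.
Hole:
Cross-terms: 11, 25, -9, -9  ⇒  Σ = 18
Area = |Σ|/2 = 9.
Net area = 52.5 − 9 = 43.5.

43.5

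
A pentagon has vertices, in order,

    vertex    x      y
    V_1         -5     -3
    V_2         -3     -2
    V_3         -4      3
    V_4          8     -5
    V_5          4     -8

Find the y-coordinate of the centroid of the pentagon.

Apply Gauss's area formula. First the cross-terms c_i = x_i·y_{i+1} − x_{i+1}·y_i:
  1, -17, -4, -44, -52  ⇒  2A = -116, A = -58.
Then Σ (y_i + y_{i+1})·c_i = 1130, so ȳ = 1130 / (6·(-58)) = -565/174.

-565/174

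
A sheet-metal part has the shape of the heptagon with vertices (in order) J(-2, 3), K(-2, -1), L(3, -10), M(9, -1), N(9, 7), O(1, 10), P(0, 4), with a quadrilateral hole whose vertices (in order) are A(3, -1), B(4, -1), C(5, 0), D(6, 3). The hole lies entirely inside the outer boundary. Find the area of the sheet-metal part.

Outer boundary:
Σ = (8) + (23) + (87) + (72) + (83) + (4) + (8) = 285
Area = |Σ|/2 = 142.5.
Hole:
Cross-terms: 1, 5, 15, -15  ⇒  Σ = 6
Area = |Σ|/2 = 3.
Net area = 142.5 − 3 = 139.5.

139.5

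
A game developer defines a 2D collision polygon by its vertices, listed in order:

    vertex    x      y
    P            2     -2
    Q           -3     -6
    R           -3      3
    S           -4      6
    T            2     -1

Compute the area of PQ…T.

Apply the surveyor's formula: 2A = Σ (x_i·y_{i+1} − x_{i+1}·y_i), indices taken mod 5.
P→Q: (2)(-6) − (-3)(-2) = -18
Q→R: (-3)(3) − (-3)(-6) = -27
R→S: (-3)(6) − (-4)(3) = -6
S→T: (-4)(-1) − (2)(6) = -8
T→P: (2)(-2) − (2)(-1) = -2
Σ = -61
Area = |Σ|/2 = 30.5.

30.5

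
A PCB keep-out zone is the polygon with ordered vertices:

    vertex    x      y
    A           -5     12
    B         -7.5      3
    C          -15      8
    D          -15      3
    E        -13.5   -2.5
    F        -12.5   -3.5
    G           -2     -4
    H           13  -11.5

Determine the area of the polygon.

222.75

Apply the shoelace (surveyor's) formula: 2A = Σ (x_i·y_{i+1} − x_{i+1}·y_i), indices taken mod 8.
Cross-terms: 75, -15, 75, 78, 16, 43, 75, 98.5  ⇒  Σ = 445.5
Area = |Σ|/2 = 222.75.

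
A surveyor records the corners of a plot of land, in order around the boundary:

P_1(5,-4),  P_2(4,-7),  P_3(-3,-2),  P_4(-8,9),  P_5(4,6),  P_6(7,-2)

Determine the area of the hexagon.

121.5

Cross-terms: -19, -29, -43, -84, -50, -18  ⇒  Σ = -243
Area = |Σ|/2 = 121.5.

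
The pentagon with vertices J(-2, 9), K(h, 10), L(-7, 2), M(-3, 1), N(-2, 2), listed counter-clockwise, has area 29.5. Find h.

-4

Write out the shoelace sum; only the two edges meeting at K involve h:
2·Area = [((-2)·10 − h·9) + (h·2 − (-7)·10)] + -19
       = -7·h + 31 = 59
⇒ h = -4.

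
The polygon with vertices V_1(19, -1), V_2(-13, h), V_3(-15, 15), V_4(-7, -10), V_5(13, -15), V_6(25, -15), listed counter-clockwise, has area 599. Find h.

The doubled signed area Σ (x_i y_{i+1} − x_{i+1} y_i) is linear in h.
With h=0 it equals 722; the coefficient of h is 34 (from the two edges through V_2).
So 34·h + 722 = 2·599 = 1198 ⇒ h = 14.

14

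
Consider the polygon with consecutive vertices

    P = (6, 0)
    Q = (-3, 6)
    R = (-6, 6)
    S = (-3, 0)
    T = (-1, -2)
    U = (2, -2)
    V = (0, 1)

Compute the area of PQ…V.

40

P→Q: (6)(6) − (-3)(0) = 36
Q→R: (-3)(6) − (-6)(6) = 18
R→S: (-6)(0) − (-3)(6) = 18
S→T: (-3)(-2) − (-1)(0) = 6
T→U: (-1)(-2) − (2)(-2) = 6
U→V: (2)(1) − (0)(-2) = 2
V→P: (0)(0) − (6)(1) = -6
Σ = 80
Area = |Σ|/2 = 40.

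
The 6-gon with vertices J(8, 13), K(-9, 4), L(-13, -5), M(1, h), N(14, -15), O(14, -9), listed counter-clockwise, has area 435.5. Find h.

-11

The doubled signed area Σ (x_i y_{i+1} − x_{i+1} y_i) is linear in h.
With h=0 it equals 574; the coefficient of h is -27 (from the two edges through M).
So -27·h + 574 = 2·435.5 = 871 ⇒ h = -11.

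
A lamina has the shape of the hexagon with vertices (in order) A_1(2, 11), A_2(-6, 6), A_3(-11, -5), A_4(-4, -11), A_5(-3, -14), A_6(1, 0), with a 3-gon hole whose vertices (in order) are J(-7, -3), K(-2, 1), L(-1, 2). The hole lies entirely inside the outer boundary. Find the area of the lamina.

161

Outer boundary:
Apply the surveyor's formula: 2A = Σ (x_i·y_{i+1} − x_{i+1}·y_i), indices taken mod 6.
Σ = (78) + (96) + (101) + (23) + (14) + (11) = 323
Area = |Σ|/2 = 161.5.
Hole:
Apply the shoelace formula: 2A = Σ (x_i·y_{i+1} − x_{i+1}·y_i), indices taken mod 3.
Σ = (-13) + (-3) + (17) = 1
Area = |Σ|/2 = 0.5.
Net area = 161.5 − 0.5 = 161.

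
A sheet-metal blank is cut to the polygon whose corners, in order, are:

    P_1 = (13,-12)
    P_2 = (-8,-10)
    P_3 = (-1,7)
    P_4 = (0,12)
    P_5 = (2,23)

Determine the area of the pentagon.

Σ = (-226) + (-66) + (-12) + (-24) + (-323) = -651
Area = |Σ|/2 = 325.5.

325.5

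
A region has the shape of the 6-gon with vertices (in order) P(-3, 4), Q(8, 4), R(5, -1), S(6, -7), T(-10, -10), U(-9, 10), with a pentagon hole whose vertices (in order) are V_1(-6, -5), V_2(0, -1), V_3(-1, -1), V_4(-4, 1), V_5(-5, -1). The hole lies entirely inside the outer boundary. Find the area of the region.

Outer boundary:
Apply the shoelace (surveyor's) formula: 2A = Σ (x_i·y_{i+1} − x_{i+1}·y_i), indices taken mod 6.
Σ = (-44) + (-28) + (-29) + (-130) + (-190) + (-6) = -427
Area = |Σ|/2 = 213.5.
Hole:
Apply Gauss's area formula: 2A = Σ (x_i·y_{i+1} − x_{i+1}·y_i), indices taken mod 5.
V_1→V_2: (-6)(-1) − (0)(-5) = 6
V_2→V_3: (0)(-1) − (-1)(-1) = -1
V_3→V_4: (-1)(1) − (-4)(-1) = -5
V_4→V_5: (-4)(-1) − (-5)(1) = 9
V_5→V_1: (-5)(-5) − (-6)(-1) = 19
Σ = 28
Area = |Σ|/2 = 14.
Net area = 213.5 − 14 = 199.5.

199.5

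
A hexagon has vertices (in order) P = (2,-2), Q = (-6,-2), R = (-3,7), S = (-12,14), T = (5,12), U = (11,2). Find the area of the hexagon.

Apply the shoelace (surveyor's) formula: 2A = Σ (x_i·y_{i+1} − x_{i+1}·y_i), indices taken mod 6.
P→Q: (2)(-2) − (-6)(-2) = -16
Q→R: (-6)(7) − (-3)(-2) = -48
R→S: (-3)(14) − (-12)(7) = 42
S→T: (-12)(12) − (5)(14) = -214
T→U: (5)(2) − (11)(12) = -122
U→P: (11)(-2) − (2)(2) = -26
Σ = -384
Area = |Σ|/2 = 192.

192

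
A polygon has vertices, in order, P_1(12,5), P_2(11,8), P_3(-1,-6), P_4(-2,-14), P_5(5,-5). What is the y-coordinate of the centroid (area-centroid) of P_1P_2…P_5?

Apply Gauss's area formula. First the cross-terms c_i = x_i·y_{i+1} − x_{i+1}·y_i:
  41, -58, 2, 80, 85  ⇒  2A = 150, A = 75.
Then Σ (y_i + y_{i+1})·c_i = -1143, so ȳ = -1143 / (6·75) = -2.54.

-2.54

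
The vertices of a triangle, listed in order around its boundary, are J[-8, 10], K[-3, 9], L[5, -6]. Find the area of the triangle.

Apply the surveyor's formula: 2A = Σ (x_i·y_{i+1} − x_{i+1}·y_i), indices taken mod 3.
J→K: (-8)(9) − (-3)(10) = -42
K→L: (-3)(-6) − (5)(9) = -27
L→J: (5)(10) − (-8)(-6) = 2
Σ = -67
Area = |Σ|/2 = 33.5.

33.5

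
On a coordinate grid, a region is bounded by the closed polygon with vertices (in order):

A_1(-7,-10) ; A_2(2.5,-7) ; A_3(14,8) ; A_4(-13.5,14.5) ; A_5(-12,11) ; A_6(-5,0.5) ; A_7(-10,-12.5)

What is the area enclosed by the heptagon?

328.75

Apply the shoelace formula: 2A = Σ (x_i·y_{i+1} − x_{i+1}·y_i), indices taken mod 7.
Cross-terms: 74, 118, 311, 25.5, 49, 67.5, 12.5  ⇒  Σ = 657.5
Area = |Σ|/2 = 328.75.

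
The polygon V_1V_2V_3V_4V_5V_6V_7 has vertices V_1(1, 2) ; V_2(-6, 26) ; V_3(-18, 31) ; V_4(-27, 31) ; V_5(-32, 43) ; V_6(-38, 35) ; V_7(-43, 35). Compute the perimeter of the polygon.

|V_1V_2| = √((-7)² + (24)²) = √625 = 25
|V_2V_3| = √((-12)² + (5)²) = √169 = 13
|V_3V_4| = √((-9)² + (0)²) = √81 = 9
|V_4V_5| = √((-5)² + (12)²) = √169 = 13
|V_5V_6| = √((-6)² + (-8)²) = √100 = 10
|V_6V_7| = √((-5)² + (0)²) = √25 = 5
|V_7V_1| = √((44)² + (-33)²) = √3025 = 55
Perimeter = 25 + 13 + 9 + 13 + 10 + 5 + 55 = 130.

130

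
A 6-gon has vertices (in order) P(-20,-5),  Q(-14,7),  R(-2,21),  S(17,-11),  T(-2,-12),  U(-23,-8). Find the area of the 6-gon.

678

P→Q: (-20)(7) − (-14)(-5) = -210
Q→R: (-14)(21) − (-2)(7) = -280
R→S: (-2)(-11) − (17)(21) = -335
S→T: (17)(-12) − (-2)(-11) = -226
T→U: (-2)(-8) − (-23)(-12) = -260
U→P: (-23)(-5) − (-20)(-8) = -45
Σ = -1356
Area = |Σ|/2 = 678.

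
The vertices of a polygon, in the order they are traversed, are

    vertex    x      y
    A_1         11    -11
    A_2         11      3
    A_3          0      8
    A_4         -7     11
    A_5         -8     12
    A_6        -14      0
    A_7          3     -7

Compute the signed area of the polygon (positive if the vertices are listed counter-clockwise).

306

Apply the shoelace formula: 2A = Σ (x_i·y_{i+1} − x_{i+1}·y_i), indices taken mod 7.
Cross-terms: 154, 88, 56, 4, 168, 98, 44  ⇒  Σ = 612
Signed area = Σ/2 = 306 (positive ⇒ counter-clockwise traversal).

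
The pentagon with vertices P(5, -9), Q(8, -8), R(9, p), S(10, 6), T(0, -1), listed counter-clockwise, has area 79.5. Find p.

-3

Write out the shoelace sum; only the two edges meeting at R involve p:
2·Area = [(8·p − 9·(-8)) + (9·6 − 10·p)] + 27
       = -2·p + 153 = 159
⇒ p = -3.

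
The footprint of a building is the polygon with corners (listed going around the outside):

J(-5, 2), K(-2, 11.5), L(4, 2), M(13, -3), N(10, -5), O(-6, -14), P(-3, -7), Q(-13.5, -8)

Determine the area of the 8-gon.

242

J→K: (-5)(11.5) − (-2)(2) = -53.5
K→L: (-2)(2) − (4)(11.5) = -50
L→M: (4)(-3) − (13)(2) = -38
M→N: (13)(-5) − (10)(-3) = -35
N→O: (10)(-14) − (-6)(-5) = -170
O→P: (-6)(-7) − (-3)(-14) = 0
P→Q: (-3)(-8) − (-13.5)(-7) = -70.5
Q→J: (-13.5)(2) − (-5)(-8) = -67
Σ = -484
Area = |Σ|/2 = 242.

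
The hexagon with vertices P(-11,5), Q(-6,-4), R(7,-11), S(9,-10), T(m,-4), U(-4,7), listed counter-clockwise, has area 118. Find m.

2

Write out the shoelace sum; only the two edges meeting at T involve m:
2·Area = [(9·(-4) − m·(-10)) + (m·7 − (-4)·(-4))] + 254
       = 17·m + 202 = 236
⇒ m = 2.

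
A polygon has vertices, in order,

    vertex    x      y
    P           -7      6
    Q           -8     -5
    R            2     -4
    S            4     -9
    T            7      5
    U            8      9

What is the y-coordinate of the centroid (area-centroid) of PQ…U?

231/170

Apply Gauss's area formula. First the cross-terms c_i = x_i·y_{i+1} − x_{i+1}·y_i:
  83, 42, -2, 83, 23, 111  ⇒  2A = 340, A = 170.
Then Σ (y_i + y_{i+1})·c_i = 1386, so ȳ = 1386 / (6·170) = 231/170.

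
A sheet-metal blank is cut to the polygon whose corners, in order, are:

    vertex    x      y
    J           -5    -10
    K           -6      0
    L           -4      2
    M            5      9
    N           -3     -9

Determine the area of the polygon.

75.5

Cross-terms: -60, -12, -46, -18, -15  ⇒  Σ = -151
Area = |Σ|/2 = 75.5.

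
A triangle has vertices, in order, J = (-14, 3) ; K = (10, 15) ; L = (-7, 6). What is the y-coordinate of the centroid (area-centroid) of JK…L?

Apply the shoelace (surveyor's) formula. First the cross-terms c_i = x_i·y_{i+1} − x_{i+1}·y_i:
  -240, 165, 63  ⇒  2A = -12, A = -6.
Then Σ (y_i + y_{i+1})·c_i = -288, so ȳ = -288 / (6·(-6)) = 8.

8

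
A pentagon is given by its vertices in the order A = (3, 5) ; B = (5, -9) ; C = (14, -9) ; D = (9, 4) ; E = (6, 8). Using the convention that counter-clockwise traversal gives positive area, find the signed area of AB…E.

Apply the shoelace (surveyor's) formula: 2A = Σ (x_i·y_{i+1} − x_{i+1}·y_i), indices taken mod 5.
A→B: (3)(-9) − (5)(5) = -52
B→C: (5)(-9) − (14)(-9) = 81
C→D: (14)(4) − (9)(-9) = 137
D→E: (9)(8) − (6)(4) = 48
E→A: (6)(5) − (3)(8) = 6
Σ = 220
Signed area = Σ/2 = 110 (positive ⇒ counter-clockwise traversal).

110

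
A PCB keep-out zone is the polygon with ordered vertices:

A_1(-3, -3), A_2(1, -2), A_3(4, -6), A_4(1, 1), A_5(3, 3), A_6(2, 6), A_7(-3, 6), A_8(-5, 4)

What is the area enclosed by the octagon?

54

Apply the shoelace (surveyor's) formula: 2A = Σ (x_i·y_{i+1} − x_{i+1}·y_i), indices taken mod 8.
Σ = (9) + (2) + (10) + (0) + (12) + (30) + (18) + (27) = 108
Area = |Σ|/2 = 54.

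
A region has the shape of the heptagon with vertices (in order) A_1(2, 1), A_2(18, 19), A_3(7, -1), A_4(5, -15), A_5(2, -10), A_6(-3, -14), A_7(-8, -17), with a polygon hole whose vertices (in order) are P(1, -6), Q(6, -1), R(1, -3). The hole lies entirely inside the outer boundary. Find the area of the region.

Outer boundary:
Apply the shoelace formula: 2A = Σ (x_i·y_{i+1} − x_{i+1}·y_i), indices taken mod 7.
Σ = (20) + (-151) + (-100) + (-20) + (-58) + (-61) + (26) = -344
Area = |Σ|/2 = 172.
Hole:
Σ = (35) + (-17) + (-3) = 15
Area = |Σ|/2 = 7.5.
Net area = 172 − 7.5 = 164.5.

164.5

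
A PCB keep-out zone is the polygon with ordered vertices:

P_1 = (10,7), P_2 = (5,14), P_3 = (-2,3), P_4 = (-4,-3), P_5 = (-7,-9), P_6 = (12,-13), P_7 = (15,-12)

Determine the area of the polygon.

Cross-terms: 105, 43, 18, 15, 199, 51, 225  ⇒  Σ = 656
Area = |Σ|/2 = 328.

328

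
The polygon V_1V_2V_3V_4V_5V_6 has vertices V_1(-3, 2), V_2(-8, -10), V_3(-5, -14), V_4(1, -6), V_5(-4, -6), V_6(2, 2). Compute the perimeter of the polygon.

48

|V_1V_2| = √((-5)² + (-12)²) = √169 = 13
|V_2V_3| = √((3)² + (-4)²) = √25 = 5
|V_3V_4| = √((6)² + (8)²) = √100 = 10
|V_4V_5| = √((-5)² + (0)²) = √25 = 5
|V_5V_6| = √((6)² + (8)²) = √100 = 10
|V_6V_1| = √((-5)² + (0)²) = √25 = 5
Perimeter = 13 + 5 + 10 + 5 + 10 + 5 = 48.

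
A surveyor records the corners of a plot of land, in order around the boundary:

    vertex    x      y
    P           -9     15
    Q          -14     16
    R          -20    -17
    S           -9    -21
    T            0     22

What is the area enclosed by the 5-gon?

Cross-terms: 66, 558, 267, -198, 198  ⇒  Σ = 891
Area = |Σ|/2 = 445.5.

445.5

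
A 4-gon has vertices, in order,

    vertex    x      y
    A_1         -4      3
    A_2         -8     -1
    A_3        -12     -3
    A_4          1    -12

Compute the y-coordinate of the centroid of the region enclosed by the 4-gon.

-896/213

Apply Gauss's area formula. First the cross-terms c_i = x_i·y_{i+1} − x_{i+1}·y_i:
  28, 12, 147, -45  ⇒  2A = 142, A = 71.
Then Σ (y_i + y_{i+1})·c_i = -1792, so ȳ = -1792 / (6·71) = -896/213.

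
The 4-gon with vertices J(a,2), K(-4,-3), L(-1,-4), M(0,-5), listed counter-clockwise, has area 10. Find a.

-3

Write out the shoelace sum; only the two edges meeting at J involve a:
2·Area = [(0·2 − a·(-5)) + (a·(-3) − (-4)·2)] + 18
       = 2·a + 26 = 20
⇒ a = -3.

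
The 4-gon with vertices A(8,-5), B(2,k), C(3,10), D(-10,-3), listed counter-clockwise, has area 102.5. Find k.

2

The doubled signed area Σ (x_i y_{i+1} − x_{i+1} y_i) is linear in k.
With k=0 it equals 195; the coefficient of k is 5 (from the two edges through B).
So 5·k + 195 = 2·102.5 = 205 ⇒ k = 2.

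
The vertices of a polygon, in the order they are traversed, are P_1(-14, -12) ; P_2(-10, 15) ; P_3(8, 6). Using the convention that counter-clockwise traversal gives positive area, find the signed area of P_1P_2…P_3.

-261

Apply the surveyor's formula: 2A = Σ (x_i·y_{i+1} − x_{i+1}·y_i), indices taken mod 3.
Cross-terms: -330, -180, -12  ⇒  Σ = -522
Signed area = Σ/2 = -261 (negative ⇒ clockwise traversal).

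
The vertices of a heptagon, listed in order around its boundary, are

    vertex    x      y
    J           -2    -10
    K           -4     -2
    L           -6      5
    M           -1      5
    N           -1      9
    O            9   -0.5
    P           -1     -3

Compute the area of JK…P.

Apply the shoelace (surveyor's) formula: 2A = Σ (x_i·y_{i+1} − x_{i+1}·y_i), indices taken mod 7.
Cross-terms: -36, -32, -25, -4, -80.5, -27.5, 4  ⇒  Σ = -201
Area = |Σ|/2 = 100.5.

100.5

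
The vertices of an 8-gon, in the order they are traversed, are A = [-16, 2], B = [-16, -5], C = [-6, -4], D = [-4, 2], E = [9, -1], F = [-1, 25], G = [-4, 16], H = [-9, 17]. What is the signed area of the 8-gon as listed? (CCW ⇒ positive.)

Apply the shoelace (surveyor's) formula: 2A = Σ (x_i·y_{i+1} − x_{i+1}·y_i), indices taken mod 8.
Σ = (112) + (34) + (-28) + (-14) + (224) + (84) + (76) + (254) = 742
Signed area = Σ/2 = 371 (positive ⇒ counter-clockwise traversal).

371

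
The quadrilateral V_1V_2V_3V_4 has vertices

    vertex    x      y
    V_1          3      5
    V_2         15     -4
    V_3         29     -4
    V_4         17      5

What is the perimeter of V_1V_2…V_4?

58

|V_1V_2| = √((12)² + (-9)²) = √225 = 15
|V_2V_3| = √((14)² + (0)²) = √196 = 14
|V_3V_4| = √((-12)² + (9)²) = √225 = 15
|V_4V_1| = √((-14)² + (0)²) = √196 = 14
Perimeter = 15 + 14 + 15 + 14 = 58.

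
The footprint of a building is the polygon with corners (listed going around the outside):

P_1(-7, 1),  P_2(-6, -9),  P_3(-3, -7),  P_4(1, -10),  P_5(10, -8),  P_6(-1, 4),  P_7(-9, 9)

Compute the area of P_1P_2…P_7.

163

Apply the shoelace (surveyor's) formula: 2A = Σ (x_i·y_{i+1} − x_{i+1}·y_i), indices taken mod 7.
Σ = (69) + (15) + (37) + (92) + (32) + (27) + (54) = 326
Area = |Σ|/2 = 163.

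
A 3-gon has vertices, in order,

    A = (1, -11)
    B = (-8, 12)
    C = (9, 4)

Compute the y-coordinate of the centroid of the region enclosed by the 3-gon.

Apply Gauss's area formula. First the cross-terms c_i = x_i·y_{i+1} − x_{i+1}·y_i:
  -76, -140, -103  ⇒  2A = -319, A = -159.5.
Then Σ (y_i + y_{i+1})·c_i = -1595, so ȳ = -1595 / (6·(-159.5)) = 5/3.

5/3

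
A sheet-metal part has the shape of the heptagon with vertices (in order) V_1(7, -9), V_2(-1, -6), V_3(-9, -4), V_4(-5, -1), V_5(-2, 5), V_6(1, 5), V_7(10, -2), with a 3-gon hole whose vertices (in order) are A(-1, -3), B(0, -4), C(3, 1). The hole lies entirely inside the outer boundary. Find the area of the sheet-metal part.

Outer boundary:
Apply the surveyor's formula: 2A = Σ (x_i·y_{i+1} − x_{i+1}·y_i), indices taken mod 7.
V_1→V_2: (7)(-6) − (-1)(-9) = -51
V_2→V_3: (-1)(-4) − (-9)(-6) = -50
V_3→V_4: (-9)(-1) − (-5)(-4) = -11
V_4→V_5: (-5)(5) − (-2)(-1) = -27
V_5→V_6: (-2)(5) − (1)(5) = -15
V_6→V_7: (1)(-2) − (10)(5) = -52
V_7→V_1: (10)(-9) − (7)(-2) = -76
Σ = -282
Area = |Σ|/2 = 141.
Hole:
Apply the shoelace formula: 2A = Σ (x_i·y_{i+1} − x_{i+1}·y_i), indices taken mod 3.
Σ = (4) + (12) + (-8) = 8
Area = |Σ|/2 = 4.
Net area = 141 − 4 = 137.

137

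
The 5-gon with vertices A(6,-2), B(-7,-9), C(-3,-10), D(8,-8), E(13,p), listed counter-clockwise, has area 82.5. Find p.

4

Write out the shoelace sum; only the two edges meeting at E involve p:
2·Area = [(8·p − 13·(-8)) + (13·(-2) − 6·p)] + 79
       = 2·p + 157 = 165
⇒ p = 4.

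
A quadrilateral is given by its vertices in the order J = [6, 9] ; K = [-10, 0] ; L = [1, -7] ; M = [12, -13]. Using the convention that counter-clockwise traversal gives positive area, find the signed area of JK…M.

208.5

Σ = (90) + (70) + (71) + (186) = 417
Signed area = Σ/2 = 208.5 (positive ⇒ counter-clockwise traversal).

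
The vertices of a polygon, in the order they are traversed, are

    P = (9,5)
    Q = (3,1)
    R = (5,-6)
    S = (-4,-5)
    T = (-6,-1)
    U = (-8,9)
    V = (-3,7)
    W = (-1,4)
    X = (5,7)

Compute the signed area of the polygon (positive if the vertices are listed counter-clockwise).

-132.5

Apply Gauss's area formula: 2A = Σ (x_i·y_{i+1} − x_{i+1}·y_i), indices taken mod 9.
Cross-terms: -6, -23, -49, -26, -62, -29, -5, -27, -38  ⇒  Σ = -265
Signed area = Σ/2 = -132.5 (negative ⇒ clockwise traversal).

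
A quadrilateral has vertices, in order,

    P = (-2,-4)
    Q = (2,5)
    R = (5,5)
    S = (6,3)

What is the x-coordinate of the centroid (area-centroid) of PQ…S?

Apply Gauss's area formula. First the cross-terms c_i = x_i·y_{i+1} − x_{i+1}·y_i:
  -2, -15, -15, -18  ⇒  2A = -50, A = -25.
Then Σ (x_i + x_{i+1})·c_i = -342, so x̄ = -342 / (6·(-25)) = 2.28.

2.28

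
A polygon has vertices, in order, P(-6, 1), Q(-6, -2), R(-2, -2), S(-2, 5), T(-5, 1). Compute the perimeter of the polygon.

20

|PQ| = √((0)² + (-3)²) = √9 = 3
|QR| = √((4)² + (0)²) = √16 = 4
|RS| = √((0)² + (7)²) = √49 = 7
|ST| = √((-3)² + (-4)²) = √25 = 5
|TP| = √((-1)² + (0)²) = √1 = 1
Perimeter = 3 + 4 + 7 + 5 + 1 = 20.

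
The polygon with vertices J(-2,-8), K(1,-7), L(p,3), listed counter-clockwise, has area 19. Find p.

-7

Write out the shoelace sum; only the two edges meeting at L involve p:
2·Area = [(1·3 − p·(-7)) + (p·(-8) − (-2)·3)] + 22
       = -1·p + 31 = 38
⇒ p = -7.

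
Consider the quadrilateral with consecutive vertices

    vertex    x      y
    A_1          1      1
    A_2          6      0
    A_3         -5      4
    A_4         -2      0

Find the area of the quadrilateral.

12

Apply the shoelace (surveyor's) formula: 2A = Σ (x_i·y_{i+1} − x_{i+1}·y_i), indices taken mod 4.
A_1→A_2: (1)(0) − (6)(1) = -6
A_2→A_3: (6)(4) − (-5)(0) = 24
A_3→A_4: (-5)(0) − (-2)(4) = 8
A_4→A_1: (-2)(1) − (1)(0) = -2
Σ = 24
Area = |Σ|/2 = 12.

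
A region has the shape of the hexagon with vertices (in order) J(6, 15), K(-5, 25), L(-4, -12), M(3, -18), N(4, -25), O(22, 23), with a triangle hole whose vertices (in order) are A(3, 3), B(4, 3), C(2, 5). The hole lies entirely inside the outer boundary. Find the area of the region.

Outer boundary:
Apply the surveyor's formula: 2A = Σ (x_i·y_{i+1} − x_{i+1}·y_i), indices taken mod 6.
Σ = (225) + (160) + (108) + (-3) + (642) + (192) = 1324
Area = |Σ|/2 = 662.
Hole:
Apply Gauss's area formula: 2A = Σ (x_i·y_{i+1} − x_{i+1}·y_i), indices taken mod 3.
Cross-terms: -3, 14, -9  ⇒  Σ = 2
Area = |Σ|/2 = 1.
Net area = 662 − 1 = 661.

661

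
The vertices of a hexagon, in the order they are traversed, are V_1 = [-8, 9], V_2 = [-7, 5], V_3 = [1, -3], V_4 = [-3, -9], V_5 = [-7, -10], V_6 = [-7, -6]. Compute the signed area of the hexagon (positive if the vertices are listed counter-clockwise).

Σ = (23) + (16) + (-18) + (-33) + (-28) + (-111) = -151
Signed area = Σ/2 = -75.5 (negative ⇒ clockwise traversal).

-75.5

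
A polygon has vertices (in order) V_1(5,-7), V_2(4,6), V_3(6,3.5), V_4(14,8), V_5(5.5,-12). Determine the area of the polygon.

77.75

Σ = (58) + (-22) + (-1) + (-212) + (21.5) = -155.5
Area = |Σ|/2 = 77.75.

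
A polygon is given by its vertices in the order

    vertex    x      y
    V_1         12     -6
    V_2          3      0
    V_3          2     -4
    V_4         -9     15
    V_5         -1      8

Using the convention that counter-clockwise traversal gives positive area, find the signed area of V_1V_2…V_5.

-73.5

Σ = (18) + (-12) + (-6) + (-57) + (-90) = -147
Signed area = Σ/2 = -73.5 (negative ⇒ clockwise traversal).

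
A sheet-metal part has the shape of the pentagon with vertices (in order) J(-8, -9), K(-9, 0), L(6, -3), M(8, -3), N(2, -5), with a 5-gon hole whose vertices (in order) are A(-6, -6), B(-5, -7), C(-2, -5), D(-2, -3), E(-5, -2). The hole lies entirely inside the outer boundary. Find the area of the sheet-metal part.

57

Outer boundary:
Apply the surveyor's formula: 2A = Σ (x_i·y_{i+1} − x_{i+1}·y_i), indices taken mod 5.
J→K: (-8)(0) − (-9)(-9) = -81
K→L: (-9)(-3) − (6)(0) = 27
L→M: (6)(-3) − (8)(-3) = 6
M→N: (8)(-5) − (2)(-3) = -34
N→J: (2)(-9) − (-8)(-5) = -58
Σ = -140
Area = |Σ|/2 = 70.
Hole:
A→B: (-6)(-7) − (-5)(-6) = 12
B→C: (-5)(-5) − (-2)(-7) = 11
C→D: (-2)(-3) − (-2)(-5) = -4
D→E: (-2)(-2) − (-5)(-3) = -11
E→A: (-5)(-6) − (-6)(-2) = 18
Σ = 26
Area = |Σ|/2 = 13.
Net area = 70 − 13 = 57.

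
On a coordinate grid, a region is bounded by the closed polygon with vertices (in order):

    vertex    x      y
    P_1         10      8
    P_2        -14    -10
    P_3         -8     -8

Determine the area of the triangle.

P_1→P_2: (10)(-10) − (-14)(8) = 12
P_2→P_3: (-14)(-8) − (-8)(-10) = 32
P_3→P_1: (-8)(8) − (10)(-8) = 16
Σ = 60
Area = |Σ|/2 = 30.

30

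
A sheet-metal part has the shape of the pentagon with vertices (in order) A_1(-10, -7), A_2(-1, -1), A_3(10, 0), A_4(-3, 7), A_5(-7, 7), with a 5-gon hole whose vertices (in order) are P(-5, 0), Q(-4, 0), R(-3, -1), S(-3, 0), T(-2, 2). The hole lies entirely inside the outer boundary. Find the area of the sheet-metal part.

Outer boundary:
Apply Gauss's area formula: 2A = Σ (x_i·y_{i+1} − x_{i+1}·y_i), indices taken mod 5.
Σ = (3) + (10) + (70) + (28) + (119) = 230
Area = |Σ|/2 = 115.
Hole:
Apply the shoelace formula: 2A = Σ (x_i·y_{i+1} − x_{i+1}·y_i), indices taken mod 5.
Cross-terms: 0, 4, -3, -6, 10  ⇒  Σ = 5
Area = |Σ|/2 = 2.5.
Net area = 115 − 2.5 = 112.5.

112.5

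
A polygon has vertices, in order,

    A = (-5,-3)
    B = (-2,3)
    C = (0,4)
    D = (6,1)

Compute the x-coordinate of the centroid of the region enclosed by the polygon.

-1/33

Apply the shoelace (surveyor's) formula. First the cross-terms c_i = x_i·y_{i+1} − x_{i+1}·y_i:
  -21, -8, -24, -13  ⇒  2A = -66, A = -33.
Then Σ (x_i + x_{i+1})·c_i = 6, so x̄ = 6 / (6·(-33)) = -1/33.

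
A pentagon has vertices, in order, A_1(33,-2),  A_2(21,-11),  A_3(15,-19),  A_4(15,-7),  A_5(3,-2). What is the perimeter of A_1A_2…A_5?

|A_1A_2| = √((-12)² + (-9)²) = √225 = 15
|A_2A_3| = √((-6)² + (-8)²) = √100 = 10
|A_3A_4| = √((0)² + (12)²) = √144 = 12
|A_4A_5| = √((-12)² + (5)²) = √169 = 13
|A_5A_1| = √((30)² + (0)²) = √900 = 30
Perimeter = 15 + 10 + 12 + 13 + 30 = 80.

80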